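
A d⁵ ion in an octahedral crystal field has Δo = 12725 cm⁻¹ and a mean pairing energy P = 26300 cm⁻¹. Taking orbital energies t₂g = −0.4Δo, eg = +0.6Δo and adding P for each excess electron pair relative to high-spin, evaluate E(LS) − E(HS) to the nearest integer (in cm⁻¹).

27150

High-spin d⁵ fills as t₂g³ eg² with CFSE 3(−0.4) + 2(+0.6) = 0.0Δo = 0 cm⁻¹.
For low-spin the configuration is t₂g⁵ eg⁰: orbital energy -2.0 × 12725 = -25450 cm⁻¹, and 2 additional pairs relative to high-spin add 52600 cm⁻¹, giving 27150 cm⁻¹.
Thus E(LS) − E(HS) = 27150 cm⁻¹.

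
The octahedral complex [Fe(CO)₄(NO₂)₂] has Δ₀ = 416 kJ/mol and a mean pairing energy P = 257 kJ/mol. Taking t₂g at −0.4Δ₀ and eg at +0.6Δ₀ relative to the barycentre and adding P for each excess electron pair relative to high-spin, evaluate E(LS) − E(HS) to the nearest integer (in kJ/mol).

Ligand charges: 4×(+0) from CO and 2×(-1) from NO₂⁻ sum to -2; with overall charge +0, Fe is +2.
Fe is in group 8, so Fe²⁺ is d⁶ (8 − 2 = 6).
High-spin: t₂g⁴ eg², CFSE = -0.4Δ₀ = -166 kJ/mol.
Low-spin: t₂g⁶ eg⁰, orbital CFSE = -2.4Δ₀ = -998 kJ/mol; plus 2 excess pairs × P = +514 kJ/mol; total -484 kJ/mol.
The difference is -484 − (-166) = -318 kJ/mol, so low-spin lies lower.

-318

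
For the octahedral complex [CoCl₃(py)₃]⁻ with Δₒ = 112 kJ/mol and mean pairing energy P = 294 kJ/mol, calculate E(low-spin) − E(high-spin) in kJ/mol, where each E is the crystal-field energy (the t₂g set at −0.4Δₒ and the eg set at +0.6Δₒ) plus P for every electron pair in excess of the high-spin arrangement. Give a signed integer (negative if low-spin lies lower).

182

Ligand charges: 3×(-1) from Cl⁻ and 3×(+0) from py sum to -3; with overall charge -1, Co is +2.
Co²⁺: group 9, so d-count = 9 − 2 = 7.
High-spin d⁷ fills as t₂g⁵ eg² with CFSE 5(−0.4) + 2(+0.6) = -0.8Δₒ = -90 kJ/mol.
For low-spin the configuration is t₂g⁶ eg¹: orbital energy -1.8 × 112 = -202 kJ/mol, and 1 additional pair relative to high-spin adds 294 kJ/mol, giving 92 kJ/mol.
Thus E(LS) − E(HS) = 182 kJ/mol.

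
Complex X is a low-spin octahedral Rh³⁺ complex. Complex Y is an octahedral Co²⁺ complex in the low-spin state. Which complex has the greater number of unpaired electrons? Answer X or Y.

Y

X: Rh sits in group 9; removing 3 electrons leaves Rh³⁺ with 9 − 3 = 6 d electrons; t2g^6 e_g^0 → 0 unpaired.
Y: Co is in group 9, so Co²⁺ is d⁷ (9 − 2 = 7); t₂g⁶ eg¹ → 1 unpaired.
So Y has more unpaired electrons.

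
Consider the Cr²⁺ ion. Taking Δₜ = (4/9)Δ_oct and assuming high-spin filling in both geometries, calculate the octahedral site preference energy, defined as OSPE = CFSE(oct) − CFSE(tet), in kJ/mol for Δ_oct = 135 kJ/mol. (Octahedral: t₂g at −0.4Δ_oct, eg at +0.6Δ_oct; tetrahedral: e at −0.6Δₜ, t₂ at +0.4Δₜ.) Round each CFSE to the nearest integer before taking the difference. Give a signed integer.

-57

Cr is in group 6, so Cr²⁺ is d⁴ (6 − 2 = 4).
Octahedral high-spin t₂g³ eg¹: CFSE = -0.6 × 135 = -81 kJ/mol.
Tetrahedral e² t₂² gives -0.4Δₜ = -0.4 × (4/9) × 135 = -24 kJ/mol.
Subtracting, OSPE = -81 − (-24) = -57 kJ/mol.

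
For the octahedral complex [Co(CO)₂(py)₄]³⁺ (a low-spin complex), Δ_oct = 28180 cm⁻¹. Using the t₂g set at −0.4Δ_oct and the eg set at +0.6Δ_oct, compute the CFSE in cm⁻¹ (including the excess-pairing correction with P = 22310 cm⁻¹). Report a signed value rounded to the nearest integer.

Ligand charges: 2×(+0) from CO and 4×(+0) from py sum to +0; with overall charge +3, Co is +3.
Co is in group 9, so Co³⁺ is d⁶ (9 − 3 = 6).
Configuration: t₂g⁶ eg⁰.
CFSE(orbital) = 6×(-0.4Δ_oct) + 0×(0.6Δ_oct) = -2.4Δ_oct; with Δ_oct = 28180 cm⁻¹ that is -67632 cm⁻¹.
Pairing penalty: 3 pairs vs 1 in the high-spin reference → 2 extra × P = 44620 cm⁻¹.
Net CFSE = -67632 + 44620 = -23012 cm⁻¹.

-23012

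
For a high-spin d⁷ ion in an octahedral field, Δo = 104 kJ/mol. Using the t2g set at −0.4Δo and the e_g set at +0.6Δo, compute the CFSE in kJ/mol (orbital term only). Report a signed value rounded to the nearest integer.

-83

Electron filling gives t2g^5 e_g^2.
CFSE(orbital) = 5×(-0.4Δo) + 2×(0.6Δo) = -0.8Δo; with Δo = 104 kJ/mol that is -83 kJ/mol.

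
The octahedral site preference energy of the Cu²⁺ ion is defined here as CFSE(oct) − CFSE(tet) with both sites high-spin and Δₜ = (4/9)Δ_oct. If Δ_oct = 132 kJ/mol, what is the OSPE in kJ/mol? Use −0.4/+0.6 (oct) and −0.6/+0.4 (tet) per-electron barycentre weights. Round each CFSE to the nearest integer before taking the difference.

Cu²⁺: group 11, so d-count = 11 − 2 = 9.
Octahedral (high-spin): t₂g⁶ eg³, CFSE = 6(−0.4) + 3(+0.6) = -0.6Δ_oct = -0.6 × 132 = -79 kJ/mol.
In a tetrahedral site the filling is e⁴ t₂⁵: CFSE(tet) = -0.4Δₜ = -0.4 × (4/9)(132) = -23 kJ/mol.
OSPE = -79 − (-23) = -56 kJ/mol.

-56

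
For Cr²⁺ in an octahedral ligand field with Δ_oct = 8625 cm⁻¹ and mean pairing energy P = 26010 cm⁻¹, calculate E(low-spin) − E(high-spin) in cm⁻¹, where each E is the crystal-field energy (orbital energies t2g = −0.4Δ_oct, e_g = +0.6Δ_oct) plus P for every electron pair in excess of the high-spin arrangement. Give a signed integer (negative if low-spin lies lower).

Cr sits in group 6; removing 2 electrons leaves Cr²⁺ with 6 − 2 = 4 d electrons.
High-spin: t2g^3 e_g^1, CFSE = -0.6Δ_oct = -5175 cm⁻¹.
Low-spin t2g^4 e_g^0 gives -1.6Δ_oct = -13800 cm⁻¹, but forming 1 extra pair costs 1P = 26010 cm⁻¹, so E(LS) = -13800 + 26010 = 12210 cm⁻¹.
Thus E(LS) − E(HS) = 17385 cm⁻¹.

17385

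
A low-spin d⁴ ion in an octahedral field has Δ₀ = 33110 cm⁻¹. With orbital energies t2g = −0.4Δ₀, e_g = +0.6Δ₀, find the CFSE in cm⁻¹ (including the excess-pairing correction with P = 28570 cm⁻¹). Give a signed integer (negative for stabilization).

The d⁴ electrons fill as t2g^4 e_g^0.
Orbital CFSE = 4(-0.4) + 0(0.6) = -1.6Δ₀ = -1.6 × 33110 = -52976 cm⁻¹.
Pairing penalty: 1 pair vs 0 in the high-spin reference → 1 extra × P = 28570 cm⁻¹.
Overall CFSE = -52976 + 28570 = -24406 cm⁻¹.

-24406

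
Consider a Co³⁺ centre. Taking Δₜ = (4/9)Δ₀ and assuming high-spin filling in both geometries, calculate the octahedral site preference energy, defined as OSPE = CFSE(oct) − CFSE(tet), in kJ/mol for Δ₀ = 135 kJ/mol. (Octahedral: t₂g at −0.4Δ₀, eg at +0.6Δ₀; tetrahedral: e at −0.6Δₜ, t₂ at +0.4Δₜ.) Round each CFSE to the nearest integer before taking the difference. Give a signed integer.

-18

Co is in group 9, so Co³⁺ is d⁶ (9 − 3 = 6).
Octahedral (high-spin): t2g^4 e_g^2, CFSE = 4(−0.4) + 2(+0.6) = -0.4Δ₀ = -0.4 × 135 = -54 kJ/mol.
In a tetrahedral site the filling is e^3 t2^3: CFSE(tet) = -0.6Δₜ = -0.6 × (4/9)(135) = -36 kJ/mol.
Subtracting, OSPE = -54 − (-36) = -18 kJ/mol.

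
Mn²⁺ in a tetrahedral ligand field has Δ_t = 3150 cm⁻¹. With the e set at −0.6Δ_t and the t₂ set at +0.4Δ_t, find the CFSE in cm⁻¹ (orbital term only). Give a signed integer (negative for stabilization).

0

Mn sits in group 7; removing 2 electrons leaves Mn²⁺ with 7 − 2 = 5 d electrons.
Tetrahedral fields are weak (Δₜ ≈ 4/9 Δₒ), so electrons fill high-spin.
Electron filling gives e² t₂³.
Orbital CFSE = 2(-0.6) + 3(0.4) = 0.0Δ_t = 0.0 × 3150 = 0 cm⁻¹.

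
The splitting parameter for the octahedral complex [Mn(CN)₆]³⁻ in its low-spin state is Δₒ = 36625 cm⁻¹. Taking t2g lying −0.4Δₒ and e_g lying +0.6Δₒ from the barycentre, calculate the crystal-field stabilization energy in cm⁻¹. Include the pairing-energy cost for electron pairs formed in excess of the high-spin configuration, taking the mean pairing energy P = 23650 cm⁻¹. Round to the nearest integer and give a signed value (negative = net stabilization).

-34950

Each CN⁻ contributes -1; 6 × (-1) = -6. With overall charge -3, Mn is in the +3 oxidation state.
Mn sits in group 7; removing 3 electrons leaves Mn³⁺ with 7 − 3 = 4 d electrons.
Electron filling gives t2g^4 e_g^0.
Orbital CFSE = 4(-0.4) + 0(0.6) = -1.6Δₒ = -1.6 × 36625 = -58600 cm⁻¹.
Pairing penalty: 1 pair vs 0 in the high-spin reference → 1 extra × P = 23650 cm⁻¹.
Net CFSE = -58600 + 23650 = -34950 cm⁻¹.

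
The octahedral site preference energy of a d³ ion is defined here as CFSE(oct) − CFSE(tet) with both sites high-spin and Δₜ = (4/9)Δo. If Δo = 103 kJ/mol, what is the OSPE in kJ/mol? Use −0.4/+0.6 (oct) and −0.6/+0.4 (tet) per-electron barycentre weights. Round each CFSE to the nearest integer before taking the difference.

Octahedral high-spin t2g^3 e_g^0: CFSE = -1.2 × 103 = -124 kJ/mol.
Tetrahedral e^2 t2^1 gives -0.8Δₜ = -0.8 × (4/9) × 103 = -37 kJ/mol.
OSPE = -124 − (-37) = -87 kJ/mol.

-87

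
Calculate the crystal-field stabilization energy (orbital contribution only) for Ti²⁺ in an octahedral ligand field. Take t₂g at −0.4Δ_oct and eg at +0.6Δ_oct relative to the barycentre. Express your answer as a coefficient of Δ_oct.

-0.8 Δ_oct

Ti²⁺: group 4, so d-count = 4 − 2 = 2.
For octahedral d² the high- and low-spin configurations coincide.
Configuration: t₂g² eg⁰.
CFSE = 2(-0.4Δ_oct) + 0(0.6Δ_oct) = -0.8Δ_oct + 0.0Δ_oct = -0.8Δ_oct.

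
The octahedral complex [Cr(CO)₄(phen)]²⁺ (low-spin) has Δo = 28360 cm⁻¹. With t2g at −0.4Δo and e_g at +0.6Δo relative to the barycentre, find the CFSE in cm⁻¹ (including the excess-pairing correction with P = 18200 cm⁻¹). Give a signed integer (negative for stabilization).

Ligand charges: 4×(+0) from CO and 1×(+0) from phen sum to +0; with overall charge +2, Cr is +2.
Cr is in group 6, so Cr²⁺ is d⁴ (6 − 2 = 4).
The d⁴ electrons fill as t2g^4 e_g^0.
CFSE(orbital) = 4×(-0.4Δo) + 0×(0.6Δo) = -1.6Δo; with Δo = 28360 cm⁻¹ that is -45376 cm⁻¹.
Pairing penalty: 1 pair vs 0 in the high-spin reference → 1 extra × P = 18200 cm⁻¹.
Overall CFSE = -45376 + 18200 = -27176 cm⁻¹.

-27176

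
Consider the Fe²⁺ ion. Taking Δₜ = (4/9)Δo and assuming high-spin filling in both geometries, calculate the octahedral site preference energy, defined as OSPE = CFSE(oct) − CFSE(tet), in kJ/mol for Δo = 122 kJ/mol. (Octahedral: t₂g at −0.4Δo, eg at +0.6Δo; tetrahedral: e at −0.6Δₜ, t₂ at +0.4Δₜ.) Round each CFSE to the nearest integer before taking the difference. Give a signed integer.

-16

Fe²⁺: group 8, so d-count = 8 − 2 = 6.
Octahedral high-spin t₂g⁴ eg²: CFSE = -0.4 × 122 = -49 kJ/mol.
Tetrahedral: e³ t₂³, CFSE = 3(−0.6) + 3(+0.4) = -0.6Δₜ = -0.6 × (4/9) × 122 = -33 kJ/mol.
OSPE = -49 − (-33) = -16 kJ/mol.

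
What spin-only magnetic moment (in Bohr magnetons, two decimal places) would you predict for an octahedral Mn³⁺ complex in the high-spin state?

4.90 Bohr magnetons

Group 7 minus oxidation state +3 gives a d⁴ configuration for Mn³⁺.
Configuration: t₂g³ eg¹ → 4 unpaired electrons.
μ(spin-only) = √[4(4+2)] = √24 ≈ 4.90 Bohr magnetons.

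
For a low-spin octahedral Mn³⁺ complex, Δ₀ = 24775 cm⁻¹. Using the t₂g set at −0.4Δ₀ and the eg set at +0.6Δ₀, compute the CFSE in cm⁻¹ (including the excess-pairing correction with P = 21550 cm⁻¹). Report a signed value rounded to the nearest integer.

-18090

Mn sits in group 7; removing 3 electrons leaves Mn³⁺ with 7 − 3 = 4 d electrons.
Electron filling gives t₂g⁴ eg⁰.
The orbital stabilization is -1.6Δ₀ = -1.6 × 24775 = -39640 cm⁻¹.
Pairing penalty: 1 pair vs 0 in the high-spin reference → 1 extra × P = 21550 cm⁻¹.
Overall CFSE = -39640 + 21550 = -18090 cm⁻¹.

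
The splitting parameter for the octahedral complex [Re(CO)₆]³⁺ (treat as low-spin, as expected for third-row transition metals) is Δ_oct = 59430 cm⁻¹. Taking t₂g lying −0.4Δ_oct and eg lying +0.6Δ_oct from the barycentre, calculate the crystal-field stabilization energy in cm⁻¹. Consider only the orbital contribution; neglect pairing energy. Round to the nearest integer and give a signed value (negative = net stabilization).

-95088

CO is neutral, so the +3 overall charge sits on Re: oxidation state +3.
Re sits in group 7; removing 3 electrons leaves Re³⁺ with 7 − 3 = 4 d electrons.
The d⁴ electrons fill as t₂g⁴ eg⁰.
CFSE(orbital) = 4×(-0.4Δ_oct) + 0×(0.6Δ_oct) = -1.6Δ_oct; with Δ_oct = 59430 cm⁻¹ that is -95088 cm⁻¹.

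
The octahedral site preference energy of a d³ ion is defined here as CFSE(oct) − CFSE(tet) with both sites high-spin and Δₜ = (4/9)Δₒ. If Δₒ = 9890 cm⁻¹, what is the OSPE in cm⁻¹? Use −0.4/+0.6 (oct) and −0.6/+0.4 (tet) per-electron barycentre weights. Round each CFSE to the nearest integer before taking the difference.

-8352

Octahedral high-spin t2g^3 e_g^0: CFSE = -1.2 × 9890 = -11868 cm⁻¹.
Tetrahedral: e^2 t2^1, CFSE = 2(−0.6) + 1(+0.4) = -0.8Δₜ = -0.8 × (4/9) × 9890 = -3516 cm⁻¹.
OSPE = CFSE(oct) − CFSE(tet) = -11868 − (-3516) = -8352 cm⁻¹.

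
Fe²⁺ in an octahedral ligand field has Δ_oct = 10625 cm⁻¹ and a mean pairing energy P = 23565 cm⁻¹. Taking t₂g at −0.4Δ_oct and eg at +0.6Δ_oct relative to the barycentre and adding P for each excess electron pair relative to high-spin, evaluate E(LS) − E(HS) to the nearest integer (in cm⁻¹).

25880

Group 8 minus oxidation state +2 gives a d⁶ configuration for Fe²⁺.
High-spin: t₂g⁴ eg², CFSE = -0.4Δ_oct = -4250 cm⁻¹.
Low-spin t₂g⁶ eg⁰ gives -2.4Δ_oct = -25500 cm⁻¹, but forming 2 extra pairs costs 2P = 47130 cm⁻¹, so E(LS) = -25500 + 47130 = 21630 cm⁻¹.
E(LS) − E(HS) = 21630 − (-4250) = 25880 cm⁻¹.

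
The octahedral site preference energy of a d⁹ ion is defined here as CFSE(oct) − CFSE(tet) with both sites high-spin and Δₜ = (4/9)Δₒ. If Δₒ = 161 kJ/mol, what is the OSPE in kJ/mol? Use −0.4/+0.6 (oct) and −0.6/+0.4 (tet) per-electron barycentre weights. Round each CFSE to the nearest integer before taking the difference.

-68

Octahedral (high-spin): t2g^6 e_g^3, CFSE = 6(−0.4) + 3(+0.6) = -0.6Δₒ = -0.6 × 161 = -97 kJ/mol.
Tetrahedral e^4 t2^5 gives -0.4Δₜ = -0.4 × (4/9) × 161 = -29 kJ/mol.
OSPE = -97 − (-29) = -68 kJ/mol.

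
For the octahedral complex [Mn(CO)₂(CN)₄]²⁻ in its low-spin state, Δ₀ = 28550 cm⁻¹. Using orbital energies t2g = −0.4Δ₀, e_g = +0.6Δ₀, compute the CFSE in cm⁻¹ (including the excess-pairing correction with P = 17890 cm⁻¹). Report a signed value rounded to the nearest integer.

-21320

Ligand charges: 2×(+0) from CO and 4×(-1) from CN⁻ sum to -4; with overall charge -2, Mn is +2.
Mn is in group 7, so Mn²⁺ is d⁵ (7 − 2 = 5).
Electron filling gives t2g^5 e_g^0.
CFSE(orbital) = 5×(-0.4Δ₀) + 0×(0.6Δ₀) = -2.0Δ₀; with Δ₀ = 28550 cm⁻¹ that is -57100 cm⁻¹.
High-spin d⁵ would be t2g^3 e_g^2 with 0 pairs; low-spin has 2, so 2 excess pairs cost +2P = +35780 cm⁻¹.
Combining: -57100 + 35780 = -21320 cm⁻¹.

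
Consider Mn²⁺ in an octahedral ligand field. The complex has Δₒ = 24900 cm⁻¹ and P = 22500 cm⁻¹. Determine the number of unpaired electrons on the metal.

1

Mn is in group 7, so Mn²⁺ is d⁵ (7 − 2 = 5).
With Δₒ > P the complex is low-spin.
Filling d⁵ accordingly: t₂g⁵ eg⁰.
Unpaired electrons: 1.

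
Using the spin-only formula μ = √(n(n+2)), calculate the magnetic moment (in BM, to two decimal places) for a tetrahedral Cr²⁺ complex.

4.90 BM

Cr sits in group 6; removing 2 electrons leaves Cr²⁺ with 6 − 2 = 4 d electrons.
With tetrahedral geometry the complex is necessarily high-spin.
Configuration: e² t₂² → 4 unpaired electrons.
μ(spin-only) = √[4(4+2)] = √24 ≈ 4.90 BM.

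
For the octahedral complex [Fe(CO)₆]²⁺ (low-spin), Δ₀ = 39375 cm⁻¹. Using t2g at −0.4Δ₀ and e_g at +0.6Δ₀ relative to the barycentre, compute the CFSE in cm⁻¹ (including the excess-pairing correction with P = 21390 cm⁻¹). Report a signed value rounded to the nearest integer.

CO is neutral, so the +2 overall charge sits on Fe: oxidation state +2.
Fe is in group 8, so Fe²⁺ is d⁶ (8 − 2 = 6).
Electron filling gives t2g^6 e_g^0.
CFSE(orbital) = 6×(-0.4Δ₀) + 0×(0.6Δ₀) = -2.4Δ₀; with Δ₀ = 39375 cm⁻¹ that is -94500 cm⁻¹.
High-spin d⁶ would be t2g^4 e_g^2 with 1 pair; low-spin has 3, so 2 excess pairs cost +2P = +42780 cm⁻¹.
Combining: -94500 + 42780 = -51720 cm⁻¹.

-51720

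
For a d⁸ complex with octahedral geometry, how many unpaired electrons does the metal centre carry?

Configuration: t₂g⁶ eg², giving 2 unpaired electrons.

2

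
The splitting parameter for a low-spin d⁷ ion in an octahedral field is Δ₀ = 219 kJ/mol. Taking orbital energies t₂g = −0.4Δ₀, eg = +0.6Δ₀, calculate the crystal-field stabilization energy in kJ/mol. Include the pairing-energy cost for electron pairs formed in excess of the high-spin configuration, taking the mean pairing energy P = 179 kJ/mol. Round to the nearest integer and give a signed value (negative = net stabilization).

The d⁷ electrons fill as t₂g⁶ eg¹.
CFSE(orbital) = 6×(-0.4Δ₀) + 1×(0.6Δ₀) = -1.8Δ₀; with Δ₀ = 219 kJ/mol that is -394 kJ/mol.
Pairing penalty: 3 pairs vs 2 in the high-spin reference → 1 extra × P = 179 kJ/mol.
Combining: -394 + 179 = -215 kJ/mol.

-215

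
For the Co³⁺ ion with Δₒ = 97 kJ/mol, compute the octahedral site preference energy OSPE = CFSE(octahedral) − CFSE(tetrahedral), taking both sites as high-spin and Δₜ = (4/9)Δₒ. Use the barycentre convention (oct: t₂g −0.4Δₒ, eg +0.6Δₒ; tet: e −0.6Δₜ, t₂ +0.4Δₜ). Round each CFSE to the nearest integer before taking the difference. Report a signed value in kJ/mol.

-13

Group 9 minus oxidation state +3 gives a d⁶ configuration for Co³⁺.
In an octahedral site d⁶ (HS) is t2g^4 e_g^2, giving CFSE(oct) = -0.4Δₒ = -39 kJ/mol.
In a tetrahedral site the filling is e^3 t2^3: CFSE(tet) = -0.6Δₜ = -0.6 × (4/9)(97) = -26 kJ/mol.
Subtracting, OSPE = -39 − (-26) = -13 kJ/mol.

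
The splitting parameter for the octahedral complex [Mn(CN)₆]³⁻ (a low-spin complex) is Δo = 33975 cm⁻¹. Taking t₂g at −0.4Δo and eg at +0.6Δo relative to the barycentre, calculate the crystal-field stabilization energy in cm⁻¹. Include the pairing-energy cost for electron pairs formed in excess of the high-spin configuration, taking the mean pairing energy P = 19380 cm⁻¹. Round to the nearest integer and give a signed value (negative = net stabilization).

Each CN⁻ contributes -1; 6 × (-1) = -6. With overall charge -3, Mn is in the +3 oxidation state.
Mn is in group 7, so Mn³⁺ is d⁴ (7 − 3 = 4).
Electron filling gives t₂g⁴ eg⁰.
The orbital stabilization is -1.6Δo = -1.6 × 33975 = -54360 cm⁻¹.
Pairing penalty: 1 pair vs 0 in the high-spin reference → 1 extra × P = 19380 cm⁻¹.
Overall CFSE = -54360 + 19380 = -34980 cm⁻¹.

-34980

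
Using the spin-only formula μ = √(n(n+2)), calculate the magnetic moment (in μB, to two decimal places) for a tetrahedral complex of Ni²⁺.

2.83 μB

Ni sits in group 10; removing 2 electrons leaves Ni²⁺ with 10 − 2 = 8 d electrons.
Tetrahedral fields are weak (Δₜ ≈ 4/9 Δₒ), so electrons fill high-spin.
Configuration: e⁴ t₂⁴ → 2 unpaired electrons.
μ(spin-only) = √[2(2+2)] = √8 ≈ 2.83 μB.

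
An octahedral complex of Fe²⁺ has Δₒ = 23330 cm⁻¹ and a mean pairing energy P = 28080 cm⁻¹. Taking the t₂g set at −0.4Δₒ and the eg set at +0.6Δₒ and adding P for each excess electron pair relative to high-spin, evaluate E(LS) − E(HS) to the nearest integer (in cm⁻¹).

Group 8 minus oxidation state +2 gives a d⁶ configuration for Fe²⁺.
High-spin d⁶ fills as t₂g⁴ eg² with CFSE 4(−0.4) + 2(+0.6) = -0.4Δₒ = -9332 cm⁻¹.
Low-spin t₂g⁶ eg⁰ gives -2.4Δₒ = -55992 cm⁻¹, but forming 2 extra pairs costs 2P = 56160 cm⁻¹, so E(LS) = -55992 + 56160 = 168 cm⁻¹.
E(LS) − E(HS) = 168 − (-9332) = 9500 cm⁻¹.

9500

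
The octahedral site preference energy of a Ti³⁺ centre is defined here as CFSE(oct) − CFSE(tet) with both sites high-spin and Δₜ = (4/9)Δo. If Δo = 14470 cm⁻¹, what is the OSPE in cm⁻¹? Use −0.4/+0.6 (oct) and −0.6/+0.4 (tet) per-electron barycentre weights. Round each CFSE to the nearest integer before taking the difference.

-1929

Ti³⁺: group 4, so d-count = 4 − 3 = 1.
In an octahedral site d¹ (HS) is t₂g¹ eg⁰, giving CFSE(oct) = -0.4Δo = -5788 cm⁻¹.
Tetrahedral: e¹ t₂⁰, CFSE = 1(−0.6) + 0(+0.4) = -0.6Δₜ = -0.6 × (4/9) × 14470 = -3859 cm⁻¹.
Subtracting, OSPE = -5788 − (-3859) = -1929 cm⁻¹.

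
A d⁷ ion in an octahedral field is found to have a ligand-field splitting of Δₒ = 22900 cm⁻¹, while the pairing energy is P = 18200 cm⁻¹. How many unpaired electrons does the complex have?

Since Δₒ = 22900 cm⁻¹ > P = 18200 cm⁻¹, the complex adopts the low-spin configuration.
Filling d⁷ accordingly: t₂g⁶ eg¹.
Unpaired electrons: 1.

1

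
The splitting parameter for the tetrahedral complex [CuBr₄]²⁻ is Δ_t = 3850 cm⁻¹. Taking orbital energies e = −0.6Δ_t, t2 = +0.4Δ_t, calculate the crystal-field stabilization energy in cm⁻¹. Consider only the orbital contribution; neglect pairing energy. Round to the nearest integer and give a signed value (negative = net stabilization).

Each Br⁻ contributes -1; 4 × (-1) = -4. With overall charge -2, Cu is in the +2 oxidation state.
Group 11 minus oxidation state +2 gives a d⁹ configuration for Cu²⁺.
Tetrahedral splitting is small, so the complex is high-spin.
The d⁹ electrons fill as e^4 t2^5.
CFSE(orbital) = 4×(-0.6Δ_t) + 5×(0.4Δ_t) = -0.4Δ_t; with Δ_t = 3850 cm⁻¹ that is -1540 cm⁻¹.

-1540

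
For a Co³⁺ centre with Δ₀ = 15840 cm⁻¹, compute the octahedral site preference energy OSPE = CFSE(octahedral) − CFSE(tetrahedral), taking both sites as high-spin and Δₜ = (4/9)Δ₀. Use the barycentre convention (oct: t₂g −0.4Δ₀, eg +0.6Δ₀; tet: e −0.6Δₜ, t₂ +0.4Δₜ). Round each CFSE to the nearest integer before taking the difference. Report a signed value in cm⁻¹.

-2112

Co is in group 9, so Co³⁺ is d⁶ (9 − 3 = 6).
Octahedral (high-spin): t₂g⁴ eg², CFSE = 4(−0.4) + 2(+0.6) = -0.4Δ₀ = -0.4 × 15840 = -6336 cm⁻¹.
In a tetrahedral site the filling is e³ t₂³: CFSE(tet) = -0.6Δₜ = -0.6 × (4/9)(15840) = -4224 cm⁻¹.
OSPE = CFSE(oct) − CFSE(tet) = -6336 − (-4224) = -2112 cm⁻¹.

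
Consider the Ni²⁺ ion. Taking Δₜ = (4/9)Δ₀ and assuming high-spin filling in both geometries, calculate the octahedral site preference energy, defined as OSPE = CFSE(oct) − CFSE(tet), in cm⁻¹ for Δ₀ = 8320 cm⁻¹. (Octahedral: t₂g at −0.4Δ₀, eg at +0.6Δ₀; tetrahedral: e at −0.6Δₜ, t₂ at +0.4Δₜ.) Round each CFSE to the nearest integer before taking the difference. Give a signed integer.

Ni is in group 10, so Ni²⁺ is d⁸ (10 − 2 = 8).
Octahedral (high-spin): t2g^6 e_g^2, CFSE = 6(−0.4) + 2(+0.6) = -1.2Δ₀ = -1.2 × 8320 = -9984 cm⁻¹.
Tetrahedral e^4 t2^4 gives -0.8Δₜ = -0.8 × (4/9) × 8320 = -2958 cm⁻¹.
OSPE = -9984 − (-2958) = -7026 cm⁻¹.

-7026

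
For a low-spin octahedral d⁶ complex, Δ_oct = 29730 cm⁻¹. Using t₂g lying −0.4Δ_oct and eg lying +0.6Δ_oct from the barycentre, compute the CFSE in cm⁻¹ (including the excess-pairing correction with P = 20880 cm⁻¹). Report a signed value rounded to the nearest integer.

-29592

Configuration: t₂g⁶ eg⁰.
CFSE(orbital) = 6×(-0.4Δ_oct) + 0×(0.6Δ_oct) = -2.4Δ_oct; with Δ_oct = 29730 cm⁻¹ that is -71352 cm⁻¹.
Relative to high-spin t₂g⁴ eg² (1 paired), the low-spin configuration has 2 additional pairs, contributing +2 × 20880 = +41760 cm⁻¹.
Overall CFSE = -71352 + 41760 = -29592 cm⁻¹.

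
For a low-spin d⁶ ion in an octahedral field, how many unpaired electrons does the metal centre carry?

0

Configuration: t₂g⁶ eg⁰, giving 0 unpaired electrons.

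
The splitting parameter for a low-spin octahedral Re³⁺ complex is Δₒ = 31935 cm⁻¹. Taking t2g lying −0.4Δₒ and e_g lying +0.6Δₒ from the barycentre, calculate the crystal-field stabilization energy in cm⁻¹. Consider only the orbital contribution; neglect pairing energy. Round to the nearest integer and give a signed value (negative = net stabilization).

-51096

Re³⁺: group 7, so d-count = 7 − 3 = 4.
Electron filling gives t2g^4 e_g^0.
The orbital stabilization is -1.6Δₒ = -1.6 × 31935 = -51096 cm⁻¹.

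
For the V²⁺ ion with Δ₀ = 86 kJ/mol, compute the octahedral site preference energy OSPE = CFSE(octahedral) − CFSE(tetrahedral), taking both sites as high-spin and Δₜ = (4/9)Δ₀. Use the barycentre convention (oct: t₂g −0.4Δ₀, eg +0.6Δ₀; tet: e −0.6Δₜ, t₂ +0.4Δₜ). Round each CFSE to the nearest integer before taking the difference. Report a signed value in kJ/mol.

-72

V is in group 5, so V²⁺ is d³ (5 − 2 = 3).
Octahedral high-spin t2g^3 e_g^0: CFSE = -1.2 × 86 = -103 kJ/mol.
Tetrahedral e^2 t2^1 gives -0.8Δₜ = -0.8 × (4/9) × 86 = -31 kJ/mol.
Subtracting, OSPE = -103 − (-31) = -72 kJ/mol.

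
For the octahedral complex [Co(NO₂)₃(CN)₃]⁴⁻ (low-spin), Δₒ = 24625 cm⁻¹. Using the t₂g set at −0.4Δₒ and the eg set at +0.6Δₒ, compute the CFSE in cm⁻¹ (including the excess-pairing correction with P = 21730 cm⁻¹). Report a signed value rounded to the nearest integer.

-22595

Ligand charges: 3×(-1) from NO₂⁻ and 3×(-1) from CN⁻ sum to -6; with overall charge -4, Co is +2.
Co is in group 9, so Co²⁺ is d⁷ (9 − 2 = 7).
The d⁷ electrons fill as t₂g⁶ eg¹.
CFSE(orbital) = 6×(-0.4Δₒ) + 1×(0.6Δₒ) = -1.8Δₒ; with Δₒ = 24625 cm⁻¹ that is -44325 cm⁻¹.
Pairing penalty: 3 pairs vs 2 in the high-spin reference → 1 extra × P = 21730 cm⁻¹.
Overall CFSE = -44325 + 21730 = -22595 cm⁻¹.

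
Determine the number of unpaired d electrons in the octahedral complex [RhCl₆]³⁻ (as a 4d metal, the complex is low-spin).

Each Cl⁻ contributes -1; 6 × (-1) = -6. With overall charge -3, Rh is in the +3 oxidation state.
Rh is in group 9, so Rh³⁺ is d⁶ (9 − 3 = 6).
Configuration: t2g^6 e_g^0, giving 0 unpaired electrons.

0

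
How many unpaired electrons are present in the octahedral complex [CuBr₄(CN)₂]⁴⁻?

Ligand charges: 4×(-1) from Br⁻ and 2×(-1) from CN⁻ sum to -6; with overall charge -4, Cu is +2.
Cu sits in group 11; removing 2 electrons leaves Cu²⁺ with 11 − 2 = 9 d electrons.
Configuration: t2g^6 e_g^3, giving 1 unpaired electron.

1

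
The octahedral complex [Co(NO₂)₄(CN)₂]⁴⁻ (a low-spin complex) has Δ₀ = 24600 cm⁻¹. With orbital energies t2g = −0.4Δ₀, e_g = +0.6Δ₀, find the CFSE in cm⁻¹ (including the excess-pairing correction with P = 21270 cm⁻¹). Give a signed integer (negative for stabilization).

-23010

Ligand charges: 4×(-1) from NO₂⁻ and 2×(-1) from CN⁻ sum to -6; with overall charge -4, Co is +2.
Co²⁺: group 9, so d-count = 9 − 2 = 7.
Electron filling gives t2g^6 e_g^1.
Orbital CFSE = 6(-0.4) + 1(0.6) = -1.8Δ₀ = -1.8 × 24600 = -44280 cm⁻¹.
Relative to high-spin t2g^5 e_g^2 (2 paired), the low-spin configuration has 1 additional pair, contributing +1 × 21270 = +21270 cm⁻¹.
Overall CFSE = -44280 + 21270 = -23010 cm⁻¹.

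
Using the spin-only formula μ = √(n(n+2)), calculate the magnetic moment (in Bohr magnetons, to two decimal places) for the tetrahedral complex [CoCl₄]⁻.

Each Cl⁻ contributes -1; 4 × (-1) = -4. With overall charge -1, Co is in the +3 oxidation state.
Co³⁺: group 9, so d-count = 9 − 3 = 6.
Tetrahedral fields are weak (Δₜ ≈ 4/9 Δₒ), so electrons fill high-spin.
Configuration: e³ t₂³ → 4 unpaired electrons.
μ(spin-only) = √[4(4+2)] = √24 ≈ 4.90 Bohr magnetons.

4.90 Bohr magnetons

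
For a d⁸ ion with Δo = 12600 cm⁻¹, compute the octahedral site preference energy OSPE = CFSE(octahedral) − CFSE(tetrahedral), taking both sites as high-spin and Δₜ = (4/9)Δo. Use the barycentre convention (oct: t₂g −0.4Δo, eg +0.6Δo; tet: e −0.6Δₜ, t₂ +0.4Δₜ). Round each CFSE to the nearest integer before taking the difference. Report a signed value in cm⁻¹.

In an octahedral site d⁸ (HS) is t2g^6 e_g^2, giving CFSE(oct) = -1.2Δo = -15120 cm⁻¹.
Tetrahedral e^4 t2^4 gives -0.8Δₜ = -0.8 × (4/9) × 12600 = -4480 cm⁻¹.
OSPE = -15120 − (-4480) = -10640 cm⁻¹.

-10640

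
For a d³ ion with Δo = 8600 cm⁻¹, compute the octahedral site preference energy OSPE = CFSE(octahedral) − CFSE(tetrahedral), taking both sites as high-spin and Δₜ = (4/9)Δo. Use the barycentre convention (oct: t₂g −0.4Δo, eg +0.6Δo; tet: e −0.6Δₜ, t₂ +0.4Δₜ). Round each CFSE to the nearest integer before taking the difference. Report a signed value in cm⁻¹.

-7262

In an octahedral site d³ (HS) is t₂g³ eg⁰, giving CFSE(oct) = -1.2Δo = -10320 cm⁻¹.
Tetrahedral: e² t₂¹, CFSE = 2(−0.6) + 1(+0.4) = -0.8Δₜ = -0.8 × (4/9) × 8600 = -3058 cm⁻¹.
Subtracting, OSPE = -10320 − (-3058) = -7262 cm⁻¹.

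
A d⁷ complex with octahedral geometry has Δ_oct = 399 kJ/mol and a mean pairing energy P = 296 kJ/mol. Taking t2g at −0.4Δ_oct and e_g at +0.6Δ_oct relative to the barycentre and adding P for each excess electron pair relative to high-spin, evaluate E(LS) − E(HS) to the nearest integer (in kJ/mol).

-103

High-spin: t2g^5 e_g^2, CFSE = -0.8Δ_oct = -319 kJ/mol.
For low-spin the configuration is t2g^6 e_g^1: orbital energy -1.8 × 399 = -718 kJ/mol, and 1 additional pair relative to high-spin adds 296 kJ/mol, giving -422 kJ/mol.
Thus E(LS) − E(HS) = -103 kJ/mol.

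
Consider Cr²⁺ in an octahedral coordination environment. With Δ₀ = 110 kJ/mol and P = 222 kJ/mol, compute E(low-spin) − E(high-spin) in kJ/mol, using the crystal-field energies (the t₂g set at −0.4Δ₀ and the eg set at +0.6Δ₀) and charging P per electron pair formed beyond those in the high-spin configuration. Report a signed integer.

112

Cr sits in group 6; removing 2 electrons leaves Cr²⁺ with 6 − 2 = 4 d electrons.
In the high-spin limit (t₂g³ eg¹) the orbital term is -0.6Δ₀ = -66 kJ/mol, with no excess pairing.
Low-spin: t₂g⁴ eg⁰, orbital CFSE = -1.6Δ₀ = -176 kJ/mol; plus 1 excess pair × P = +222 kJ/mol; total 46 kJ/mol.
Thus E(LS) − E(HS) = 112 kJ/mol.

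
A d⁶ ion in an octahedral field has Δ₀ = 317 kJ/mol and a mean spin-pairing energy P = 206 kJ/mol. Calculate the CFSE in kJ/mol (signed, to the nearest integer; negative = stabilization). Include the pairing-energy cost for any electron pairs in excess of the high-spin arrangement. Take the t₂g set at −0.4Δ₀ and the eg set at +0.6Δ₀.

-349

Since Δ₀ = 317 kJ/mol > P = 206 kJ/mol, the complex adopts the low-spin configuration.
Configuration: t₂g⁶ eg⁰.
Orbital CFSE = -2.4Δ₀ = -2.4 × 317 = -761 kJ/mol.
Excess pairs vs high-spin: 3 − 1 = 2; pairing cost = +412 kJ/mol.
Net CFSE = -761 + 412 = -349 kJ/mol.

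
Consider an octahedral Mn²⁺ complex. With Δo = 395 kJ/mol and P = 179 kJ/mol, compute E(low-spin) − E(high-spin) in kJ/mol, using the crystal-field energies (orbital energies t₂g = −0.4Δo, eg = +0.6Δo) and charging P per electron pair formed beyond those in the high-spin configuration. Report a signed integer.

-432

Group 7 minus oxidation state +2 gives a d⁵ configuration for Mn²⁺.
In the high-spin limit (t₂g³ eg²) the orbital term is 0.0Δo = 0 kJ/mol, with no excess pairing.
For low-spin the configuration is t₂g⁵ eg⁰: orbital energy -2.0 × 395 = -790 kJ/mol, and 2 additional pairs relative to high-spin add 358 kJ/mol, giving -432 kJ/mol.
The difference is -432 − (0) = -432 kJ/mol, so low-spin lies lower.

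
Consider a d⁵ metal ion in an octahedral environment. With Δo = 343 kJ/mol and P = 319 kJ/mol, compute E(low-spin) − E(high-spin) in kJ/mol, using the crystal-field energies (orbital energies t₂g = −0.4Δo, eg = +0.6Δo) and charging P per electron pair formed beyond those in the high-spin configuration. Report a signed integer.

High-spin d⁵ fills as t₂g³ eg² with CFSE 3(−0.4) + 2(+0.6) = 0.0Δo = 0 kJ/mol.
For low-spin the configuration is t₂g⁵ eg⁰: orbital energy -2.0 × 343 = -686 kJ/mol, and 2 additional pairs relative to high-spin add 638 kJ/mol, giving -48 kJ/mol.
The difference is -48 − (0) = -48 kJ/mol, so low-spin lies lower.

-48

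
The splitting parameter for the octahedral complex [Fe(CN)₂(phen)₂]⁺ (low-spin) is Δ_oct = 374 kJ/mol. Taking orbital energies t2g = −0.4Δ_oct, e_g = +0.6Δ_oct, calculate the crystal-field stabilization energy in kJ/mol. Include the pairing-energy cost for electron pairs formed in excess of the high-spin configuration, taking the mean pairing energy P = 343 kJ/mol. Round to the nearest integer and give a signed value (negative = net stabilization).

-62

Ligand charges: 2×(-1) from CN⁻ and 2×(+0) from phen sum to -2; with overall charge +1, Fe is +3.
Group 8 minus oxidation state +3 gives a d⁵ configuration for Fe³⁺.
Configuration: t2g^5 e_g^0.
Orbital CFSE = 5(-0.4) + 0(0.6) = -2.0Δ_oct = -2.0 × 374 = -748 kJ/mol.
Relative to high-spin t2g^3 e_g^2 (0 paired), the low-spin configuration has 2 additional pairs, contributing +2 × 343 = +686 kJ/mol.
Overall CFSE = -748 + 686 = -62 kJ/mol.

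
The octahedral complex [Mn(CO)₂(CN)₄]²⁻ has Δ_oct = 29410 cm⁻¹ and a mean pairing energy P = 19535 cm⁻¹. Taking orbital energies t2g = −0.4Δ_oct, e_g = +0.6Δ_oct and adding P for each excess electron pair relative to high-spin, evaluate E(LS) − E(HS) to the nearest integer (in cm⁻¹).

Ligand charges: 2×(+0) from CO and 4×(-1) from CN⁻ sum to -4; with overall charge -2, Mn is +2.
Mn sits in group 7; removing 2 electrons leaves Mn²⁺ with 7 − 2 = 5 d electrons.
High-spin d⁵ fills as t2g^3 e_g^2 with CFSE 3(−0.4) + 2(+0.6) = 0.0Δ_oct = 0 cm⁻¹.
For low-spin the configuration is t2g^5 e_g^0: orbital energy -2.0 × 29410 = -58820 cm⁻¹, and 2 additional pairs relative to high-spin add 39070 cm⁻¹, giving -19750 cm⁻¹.
Thus E(LS) − E(HS) = -19750 cm⁻¹.

-19750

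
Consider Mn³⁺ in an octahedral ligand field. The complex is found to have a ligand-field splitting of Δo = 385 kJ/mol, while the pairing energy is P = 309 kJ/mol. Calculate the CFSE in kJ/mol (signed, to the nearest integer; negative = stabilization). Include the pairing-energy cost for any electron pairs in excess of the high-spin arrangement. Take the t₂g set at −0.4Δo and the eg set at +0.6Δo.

-307

Mn³⁺: group 7, so d-count = 7 − 3 = 4.
Here Δo > P (385 > 309), so the low-spin state is favoured.
Configuration: t₂g⁴ eg⁰.
Orbital CFSE = -1.6Δo = -1.6 × 385 = -616 kJ/mol.
Excess pairs vs high-spin: 1 − 0 = 1; pairing cost = +309 kJ/mol.
Net CFSE = -616 + 309 = -307 kJ/mol.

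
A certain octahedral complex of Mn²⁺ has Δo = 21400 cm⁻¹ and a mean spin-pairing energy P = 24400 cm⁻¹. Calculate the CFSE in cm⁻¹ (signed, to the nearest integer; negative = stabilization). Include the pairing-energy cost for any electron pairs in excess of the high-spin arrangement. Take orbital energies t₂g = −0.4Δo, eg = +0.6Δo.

0

Mn is in group 7, so Mn²⁺ is d⁵ (7 − 2 = 5).
Since Δo = 21400 cm⁻¹ < P = 24400 cm⁻¹, the complex adopts the high-spin configuration.
That gives t₂g³ eg².
Orbital CFSE = 0.0Δo = 0.0 × 21400 = 0 cm⁻¹.
High-spin has no excess pairs, so no pairing correction applies.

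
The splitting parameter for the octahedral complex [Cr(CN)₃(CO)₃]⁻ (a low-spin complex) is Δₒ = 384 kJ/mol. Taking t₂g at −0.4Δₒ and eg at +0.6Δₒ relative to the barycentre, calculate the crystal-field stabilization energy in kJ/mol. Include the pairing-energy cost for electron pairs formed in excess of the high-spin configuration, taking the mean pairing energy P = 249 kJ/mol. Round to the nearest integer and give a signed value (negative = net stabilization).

Ligand charges: 3×(-1) from CN⁻ and 3×(+0) from CO sum to -3; with overall charge -1, Cr is +2.
Group 6 minus oxidation state +2 gives a d⁴ configuration for Cr²⁺.
The d⁴ electrons fill as t₂g⁴ eg⁰.
Orbital CFSE = 4(-0.4) + 0(0.6) = -1.6Δₒ = -1.6 × 384 = -614 kJ/mol.
Relative to high-spin t₂g³ eg¹ (0 paired), the low-spin configuration has 1 additional pair, contributing +1 × 249 = +249 kJ/mol.
Combining: -614 + 249 = -365 kJ/mol.

-365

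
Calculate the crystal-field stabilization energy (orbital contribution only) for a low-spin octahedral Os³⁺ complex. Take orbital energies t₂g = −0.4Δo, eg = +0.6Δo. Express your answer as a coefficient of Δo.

Os³⁺: group 8, so d-count = 8 − 3 = 5.
Configuration: t₂g⁵ eg⁰.
CFSE = 5(-0.4Δo) + 0(0.6Δo) = -2.0Δo + 0.0Δo = -2.0Δo.

-2.0 Δo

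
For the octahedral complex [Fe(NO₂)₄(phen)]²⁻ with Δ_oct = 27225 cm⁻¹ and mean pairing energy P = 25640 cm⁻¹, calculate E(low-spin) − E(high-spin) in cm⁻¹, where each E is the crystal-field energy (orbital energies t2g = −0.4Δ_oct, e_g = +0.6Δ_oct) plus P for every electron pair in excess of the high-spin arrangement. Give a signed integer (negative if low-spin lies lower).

Ligand charges: 4×(-1) from NO₂⁻ and 1×(+0) from phen sum to -4; with overall charge -2, Fe is +2.
Fe²⁺: group 8, so d-count = 8 − 2 = 6.
High-spin: t2g^4 e_g^2, CFSE = -0.4Δ_oct = -10890 cm⁻¹.
Low-spin t2g^6 e_g^0 gives -2.4Δ_oct = -65340 cm⁻¹, but forming 2 extra pairs costs 2P = 51280 cm⁻¹, so E(LS) = -65340 + 51280 = -14060 cm⁻¹.
E(LS) − E(HS) = -14060 − (-10890) = -3170 cm⁻¹.

-3170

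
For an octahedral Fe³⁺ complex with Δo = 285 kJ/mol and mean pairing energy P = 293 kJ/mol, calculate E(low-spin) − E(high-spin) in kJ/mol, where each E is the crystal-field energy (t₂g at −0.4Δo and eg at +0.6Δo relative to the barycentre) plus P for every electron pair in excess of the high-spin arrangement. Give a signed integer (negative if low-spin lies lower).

16

Fe³⁺: group 8, so d-count = 8 − 3 = 5.
High-spin: t₂g³ eg², CFSE = 0.0Δo = 0 kJ/mol.
Low-spin t₂g⁵ eg⁰ gives -2.0Δo = -570 kJ/mol, but forming 2 extra pairs costs 2P = 586 kJ/mol, so E(LS) = -570 + 586 = 16 kJ/mol.
The difference is 16 − (0) = 16 kJ/mol, so high-spin lies lower.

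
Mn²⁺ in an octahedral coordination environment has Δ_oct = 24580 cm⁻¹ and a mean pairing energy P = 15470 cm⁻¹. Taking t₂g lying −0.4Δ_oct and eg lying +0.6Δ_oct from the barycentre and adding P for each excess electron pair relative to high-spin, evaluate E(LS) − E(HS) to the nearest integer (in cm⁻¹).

Group 7 minus oxidation state +2 gives a d⁵ configuration for Mn²⁺.
In the high-spin limit (t₂g³ eg²) the orbital term is 0.0Δ_oct = 0 cm⁻¹, with no excess pairing.
For low-spin the configuration is t₂g⁵ eg⁰: orbital energy -2.0 × 24580 = -49160 cm⁻¹, and 2 additional pairs relative to high-spin add 30940 cm⁻¹, giving -18220 cm⁻¹.
The difference is -18220 − (0) = -18220 cm⁻¹, so low-spin lies lower.

-18220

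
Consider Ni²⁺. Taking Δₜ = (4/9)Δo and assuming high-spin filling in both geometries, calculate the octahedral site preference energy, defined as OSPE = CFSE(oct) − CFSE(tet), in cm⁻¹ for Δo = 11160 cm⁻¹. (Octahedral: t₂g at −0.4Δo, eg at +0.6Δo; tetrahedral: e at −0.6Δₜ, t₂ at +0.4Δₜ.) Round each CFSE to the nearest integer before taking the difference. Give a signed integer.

Ni is in group 10, so Ni²⁺ is d⁸ (10 − 2 = 8).
In an octahedral site d⁸ (HS) is t₂g⁶ eg², giving CFSE(oct) = -1.2Δo = -13392 cm⁻¹.
Tetrahedral e⁴ t₂⁴ gives -0.8Δₜ = -0.8 × (4/9) × 11160 = -3968 cm⁻¹.
OSPE = CFSE(oct) − CFSE(tet) = -13392 − (-3968) = -9424 cm⁻¹.

-9424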